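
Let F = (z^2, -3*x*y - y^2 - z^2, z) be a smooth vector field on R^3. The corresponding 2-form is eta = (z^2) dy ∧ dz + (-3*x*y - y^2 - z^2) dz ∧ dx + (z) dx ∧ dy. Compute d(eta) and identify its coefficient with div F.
d(eta) = (-3*x - 2*y + 1) dx ∧ dy ∧ dz; div F = -3*x - 2*y + 1

For a 2-form in R^3 of the form above, applying d gives a 3-form with coefficient ∂P/∂x + ∂Q/∂y + ∂R/∂z:
  ∂P/∂x = 0
  ∂Q/∂y = -3*x - 2*y
  ∂R/∂z = 1
Sum = -3*x - 2*y + 1, which is exactly div F.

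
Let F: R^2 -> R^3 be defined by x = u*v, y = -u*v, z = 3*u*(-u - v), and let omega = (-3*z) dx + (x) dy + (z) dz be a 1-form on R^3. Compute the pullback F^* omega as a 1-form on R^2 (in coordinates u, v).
F^* omega = (u*(18*u^2 + 36*u*v + 17*v^2)) du + (u^2*(18*u + 17*v)) dv

Using F^*(f dg) = (f ∘ F) d(g ∘ F), substitute each coordinate x_i by F_i(u, v) in f_i, and replace dx_i by d F_i = (∂F_i/∂u) du + (∂F_i/∂v) dv.
  For the x component: f_1(F) = 9*u*(u + v); d F_1 = (v) du + (u) dv
  For the y component: f_2(F) = u*v; d F_2 = (-v) du + (-u) dv
  For the z component: f_3(F) = 3*u*(-u - v); d F_3 = (-6*u - 3*v) du + (-3*u) dv
Combining and collecting du, dv coefficients:
  coeff of du: u*(18*u^2 + 36*u*v + 17*v^2)
  coeff of dv: u^2*(18*u + 17*v)
F^* omega = (u*(18*u^2 + 36*u*v + 17*v^2)) du + (u^2*(18*u + 17*v)) dv.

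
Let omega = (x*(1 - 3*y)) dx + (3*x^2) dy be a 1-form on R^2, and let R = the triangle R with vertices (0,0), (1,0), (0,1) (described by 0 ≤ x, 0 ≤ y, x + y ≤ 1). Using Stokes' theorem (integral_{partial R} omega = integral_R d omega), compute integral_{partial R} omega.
integral_(partial R) omega = 3/2

Stokes: integral_partial_R omega = integral_R d omega with d omega = (∂Q/∂x - ∂P/∂y) dx ∧ dy.
  ∂Q/∂x = 6*x
  ∂P/∂y = -3*x
  integrand = ∂Q/∂x - ∂P/∂y = 9*x.
Integrating over R: integral_0^1 integral_0^{1-x} (9*x) dy dx = 3/2.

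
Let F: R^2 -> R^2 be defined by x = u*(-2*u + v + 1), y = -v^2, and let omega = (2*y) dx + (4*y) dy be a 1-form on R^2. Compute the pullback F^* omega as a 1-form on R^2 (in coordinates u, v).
F^* omega = (2*v^2*(4*u - v - 1)) du + (2*v^2*(-u + 4*v)) dv

Using F^*(f dg) = (f ∘ F) d(g ∘ F), substitute each coordinate x_i by F_i(u, v) in f_i, and replace dx_i by d F_i = (∂F_i/∂u) du + (∂F_i/∂v) dv.
  For the x component: f_1(F) = -2*v^2; d F_1 = (-4*u + v + 1) du + (u) dv
  For the y component: f_2(F) = -4*v^2; d F_2 = (0) du + (-2*v) dv
Combining and collecting du, dv coefficients:
  coeff of du: 2*v^2*(4*u - v - 1)
  coeff of dv: 2*v^2*(-u + 4*v)
F^* omega = (2*v^2*(4*u - v - 1)) du + (2*v^2*(-u + 4*v)) dv.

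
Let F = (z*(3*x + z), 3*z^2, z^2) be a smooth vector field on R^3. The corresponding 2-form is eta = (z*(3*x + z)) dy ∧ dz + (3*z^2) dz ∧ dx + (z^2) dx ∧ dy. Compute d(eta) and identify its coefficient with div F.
d(eta) = (5*z) dx ∧ dy ∧ dz; div F = 5*z

For a 2-form in R^3 of the form above, applying d gives a 3-form with coefficient ∂P/∂x + ∂Q/∂y + ∂R/∂z:
  ∂P/∂x = 3*z
  ∂Q/∂y = 0
  ∂R/∂z = 2*z
Sum = 5*z, which is exactly div F.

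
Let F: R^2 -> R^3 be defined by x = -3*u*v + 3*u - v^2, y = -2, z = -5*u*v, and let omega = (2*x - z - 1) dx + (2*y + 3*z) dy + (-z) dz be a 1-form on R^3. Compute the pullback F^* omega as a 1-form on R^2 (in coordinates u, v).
F^* omega = (-22*u*v^2 - 21*u*v + 18*u + 6*v^3 - 6*v^2 + 3*v - 3) du + (-22*u^2*v - 18*u^2 + 8*u*v^2 - 12*u*v + 3*u + 4*v^3 + 2*v) dv

Using F^*(f dg) = (f ∘ F) d(g ∘ F), substitute each coordinate x_i by F_i(u, v) in f_i, and replace dx_i by d F_i = (∂F_i/∂u) du + (∂F_i/∂v) dv.
  For the x component: f_1(F) = -u*v + 6*u - 2*v^2 - 1; d F_1 = (3 - 3*v) du + (-3*u - 2*v) dv
  For the y component: f_2(F) = -15*u*v - 4; d F_2 = (0) du + (0) dv
  For the z component: f_3(F) = 5*u*v; d F_3 = (-5*v) du + (-5*u) dv
Combining and collecting du, dv coefficients:
  coeff of du: -22*u*v^2 - 21*u*v + 18*u + 6*v^3 - 6*v^2 + 3*v - 3
  coeff of dv: -22*u^2*v - 18*u^2 + 8*u*v^2 - 12*u*v + 3*u + 4*v^3 + 2*v
F^* omega = (-22*u*v^2 - 21*u*v + 18*u + 6*v^3 - 6*v^2 + 3*v - 3) du + (-22*u^2*v - 18*u^2 + 8*u*v^2 - 12*u*v + 3*u + 4*v^3 + 2*v) dv.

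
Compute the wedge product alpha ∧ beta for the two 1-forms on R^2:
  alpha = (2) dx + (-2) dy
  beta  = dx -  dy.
alpha ∧ beta = 0

Distribute the wedge, using dx_i ∧ dx_j = -dx_j ∧ dx_i and dx_i ∧ dx_i = 0. For each pair (i, j) with i < j, the coefficient of dx_i ∧ dx_j in alpha ∧ beta is (alpha_i * beta_j - alpha_j * beta_i). Collecting: alpha ∧ beta = 0.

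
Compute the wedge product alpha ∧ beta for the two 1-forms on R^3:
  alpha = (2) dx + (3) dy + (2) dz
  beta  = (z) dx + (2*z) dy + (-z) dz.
alpha ∧ beta = (z) dx ∧ dy + (-4*z) dx ∧ dz + (-7*z) dy ∧ dz

Distribute the wedge, using dx_i ∧ dx_j = -dx_j ∧ dx_i and dx_i ∧ dx_i = 0. For each pair (i, j) with i < j, the coefficient of dx_i ∧ dx_j in alpha ∧ beta is (alpha_i * beta_j - alpha_j * beta_i). Collecting: alpha ∧ beta = (z) dx ∧ dy + (-4*z) dx ∧ dz + (-7*z) dy ∧ dz.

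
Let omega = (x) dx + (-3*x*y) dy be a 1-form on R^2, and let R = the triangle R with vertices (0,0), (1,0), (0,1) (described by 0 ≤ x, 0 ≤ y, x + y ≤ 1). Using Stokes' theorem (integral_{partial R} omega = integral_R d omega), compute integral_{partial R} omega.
integral_(partial R) omega = -1/2

Stokes: integral_partial_R omega = integral_R d omega with d omega = (∂Q/∂x - ∂P/∂y) dx ∧ dy.
  ∂Q/∂x = -3*y
  ∂P/∂y = 0
  integrand = ∂Q/∂x - ∂P/∂y = -3*y.
Integrating over R: integral_0^1 integral_0^{1-x} (-3*y) dy dx = -1/2.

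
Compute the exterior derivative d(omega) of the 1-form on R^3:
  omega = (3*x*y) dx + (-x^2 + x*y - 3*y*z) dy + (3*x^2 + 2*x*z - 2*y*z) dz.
d(omega) = (-5*x + y) dx ∧ dy + (6*x + 2*z) dx ∧ dz + (3*y - 2*z) dy ∧ dz

For a 1-form omega = sum_i f_i dx_i, the exterior derivative is
  d(omega) = sum_{i < j} (∂f_j/∂x_i - ∂f_i/∂x_j) dx_i ∧ dx_j.
  coefficient of dx ∧ dy: ∂f_2/∂x - ∂f_1/∂y = ∂(-x^2 + x*y - 3*y*z)/∂x - ∂(3*x*y)/∂y = -5*x + y
  coefficient of dx ∧ dz: ∂f_3/∂x - ∂f_1/∂z = ∂(3*x^2 + 2*x*z - 2*y*z)/∂x - ∂(3*x*y)/∂z = 6*x + 2*z
  coefficient of dy ∧ dz: ∂f_3/∂y - ∂f_2/∂z = ∂(3*x^2 + 2*x*z - 2*y*z)/∂y - ∂(-x^2 + x*y - 3*y*z)/∂z = 3*y - 2*z
Assembling: d(omega) = (-5*x + y) dx ∧ dy + (6*x + 2*z) dx ∧ dz + (3*y - 2*z) dy ∧ dz.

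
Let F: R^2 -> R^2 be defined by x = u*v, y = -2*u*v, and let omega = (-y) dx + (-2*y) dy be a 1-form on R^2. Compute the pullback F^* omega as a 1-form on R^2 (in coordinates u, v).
F^* omega = (-6*u*v^2) du + (-6*u^2*v) dv

Using F^*(f dg) = (f ∘ F) d(g ∘ F), substitute each coordinate x_i by F_i(u, v) in f_i, and replace dx_i by d F_i = (∂F_i/∂u) du + (∂F_i/∂v) dv.
  For the x component: f_1(F) = 2*u*v; d F_1 = (v) du + (u) dv
  For the y component: f_2(F) = 4*u*v; d F_2 = (-2*v) du + (-2*u) dv
Combining and collecting du, dv coefficients:
  coeff of du: -6*u*v^2
  coeff of dv: -6*u^2*v
F^* omega = (-6*u*v^2) du + (-6*u^2*v) dv.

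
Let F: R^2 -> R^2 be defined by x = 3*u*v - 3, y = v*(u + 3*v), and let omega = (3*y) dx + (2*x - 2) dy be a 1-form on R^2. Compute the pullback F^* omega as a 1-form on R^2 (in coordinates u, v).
F^* omega = (v*(15*u*v + 27*v^2 - 8)) du + (15*u^2*v + 63*u*v^2 - 8*u - 48*v) dv

Using F^*(f dg) = (f ∘ F) d(g ∘ F), substitute each coordinate x_i by F_i(u, v) in f_i, and replace dx_i by d F_i = (∂F_i/∂u) du + (∂F_i/∂v) dv.
  For the x component: f_1(F) = 3*v*(u + 3*v); d F_1 = (3*v) du + (3*u) dv
  For the y component: f_2(F) = 6*u*v - 8; d F_2 = (v) du + (u + 6*v) dv
Combining and collecting du, dv coefficients:
  coeff of du: v*(15*u*v + 27*v^2 - 8)
  coeff of dv: 15*u^2*v + 63*u*v^2 - 8*u - 48*v
F^* omega = (v*(15*u*v + 27*v^2 - 8)) du + (15*u^2*v + 63*u*v^2 - 8*u - 48*v) dv.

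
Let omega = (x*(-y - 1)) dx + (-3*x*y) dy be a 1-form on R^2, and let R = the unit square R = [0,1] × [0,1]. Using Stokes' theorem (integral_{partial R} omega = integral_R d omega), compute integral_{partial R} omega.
integral_(partial R) omega = -1

Stokes: integral_partial_R omega = integral_R d omega with d omega = (∂Q/∂x - ∂P/∂y) dx ∧ dy.
  ∂Q/∂x = -3*y
  ∂P/∂y = -x
  integrand = ∂Q/∂x - ∂P/∂y = x - 3*y.
Integrating over R: integral_0^1 integral_0^1 (x - 3*y) dx dy = -1.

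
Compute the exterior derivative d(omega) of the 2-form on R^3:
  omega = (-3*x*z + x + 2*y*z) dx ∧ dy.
d(omega) = (-3*x + 2*y) dx ∧ dy ∧ dz

For a 2-form omega = sum_{i<j} g_{ij} dx_i ∧ dx_j, the exterior derivative is
  d(omega) = sum_{i<j} d(g_{ij}) ∧ dx_i ∧ dx_j = sum_{i<j, k} (∂g_{ij}/∂x_k) dx_k ∧ dx_i ∧ dx_j.
Expand each term, using dx_k ∧ dx_i ∧ dx_j = sgn(permutation) dx_{(a)} ∧ dx_{(b)} ∧ dx_{(c)} with (a < b < c) sorted:
  d(-3*x*z + x + 2*y*z) includes (∂/∂z)(-3*x*z + x + 2*y*z) dz = (-3*x + 2*y) dz, which multiplied by dx ∧ dy gives (-3*x + 2*y) dx ∧ dy ∧ dz
Collecting like 3-forms: d(omega) = (-3*x + 2*y) dx ∧ dy ∧ dz.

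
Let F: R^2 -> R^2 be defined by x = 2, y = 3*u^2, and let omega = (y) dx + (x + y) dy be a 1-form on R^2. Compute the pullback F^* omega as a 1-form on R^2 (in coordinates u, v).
F^* omega = (18*u^3 + 12*u) du

Using F^*(f dg) = (f ∘ F) d(g ∘ F), substitute each coordinate x_i by F_i(u, v) in f_i, and replace dx_i by d F_i = (∂F_i/∂u) du + (∂F_i/∂v) dv.
  For the x component: f_1(F) = 3*u^2; d F_1 = (0) du + (0) dv
  For the y component: f_2(F) = 3*u^2 + 2; d F_2 = (6*u) du + (0) dv
Combining and collecting du, dv coefficients:
  coeff of du: 18*u^3 + 12*u
  coeff of dv: 0
F^* omega = (18*u^3 + 12*u) du.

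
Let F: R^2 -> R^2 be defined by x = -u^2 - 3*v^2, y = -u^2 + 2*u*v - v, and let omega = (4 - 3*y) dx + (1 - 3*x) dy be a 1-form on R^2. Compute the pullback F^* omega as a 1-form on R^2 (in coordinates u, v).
F^* omega = (-12*u^3 + 18*u^2*v - 18*u*v^2 - 6*u*v - 10*u + 18*v^3 + 2*v) du + (6*u^3 - 18*u^2*v - 3*u^2 + 54*u*v^2 + 2*u - 27*v^2 - 24*v - 1) dv

Using F^*(f dg) = (f ∘ F) d(g ∘ F), substitute each coordinate x_i by F_i(u, v) in f_i, and replace dx_i by d F_i = (∂F_i/∂u) du + (∂F_i/∂v) dv.
  For the x component: f_1(F) = 3*u^2 - 6*u*v + 3*v + 4; d F_1 = (-2*u) du + (-6*v) dv
  For the y component: f_2(F) = 3*u^2 + 9*v^2 + 1; d F_2 = (-2*u + 2*v) du + (2*u - 1) dv
Combining and collecting du, dv coefficients:
  coeff of du: -12*u^3 + 18*u^2*v - 18*u*v^2 - 6*u*v - 10*u + 18*v^3 + 2*v
  coeff of dv: 6*u^3 - 18*u^2*v - 3*u^2 + 54*u*v^2 + 2*u - 27*v^2 - 24*v - 1
F^* omega = (-12*u^3 + 18*u^2*v - 18*u*v^2 - 6*u*v - 10*u + 18*v^3 + 2*v) du + (6*u^3 - 18*u^2*v - 3*u^2 + 54*u*v^2 + 2*u - 27*v^2 - 24*v - 1) dv.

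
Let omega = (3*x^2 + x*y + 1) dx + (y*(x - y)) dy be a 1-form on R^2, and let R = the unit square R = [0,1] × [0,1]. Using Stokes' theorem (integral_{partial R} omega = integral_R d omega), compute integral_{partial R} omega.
integral_(partial R) omega = 0

Stokes: integral_partial_R omega = integral_R d omega with d omega = (∂Q/∂x - ∂P/∂y) dx ∧ dy.
  ∂Q/∂x = y
  ∂P/∂y = x
  integrand = ∂Q/∂x - ∂P/∂y = -x + y.
Integrating over R: integral_0^1 integral_0^1 (-x + y) dx dy = 0.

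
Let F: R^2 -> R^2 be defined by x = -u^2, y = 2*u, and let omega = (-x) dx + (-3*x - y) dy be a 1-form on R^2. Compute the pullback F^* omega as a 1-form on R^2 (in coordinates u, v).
F^* omega = (2*u*(-u^2 + 3*u - 2)) du

Using F^*(f dg) = (f ∘ F) d(g ∘ F), substitute each coordinate x_i by F_i(u, v) in f_i, and replace dx_i by d F_i = (∂F_i/∂u) du + (∂F_i/∂v) dv.
  For the x component: f_1(F) = u^2; d F_1 = (-2*u) du + (0) dv
  For the y component: f_2(F) = u*(3*u - 2); d F_2 = (2) du + (0) dv
Combining and collecting du, dv coefficients:
  coeff of du: 2*u*(-u^2 + 3*u - 2)
  coeff of dv: 0
F^* omega = (2*u*(-u^2 + 3*u - 2)) du.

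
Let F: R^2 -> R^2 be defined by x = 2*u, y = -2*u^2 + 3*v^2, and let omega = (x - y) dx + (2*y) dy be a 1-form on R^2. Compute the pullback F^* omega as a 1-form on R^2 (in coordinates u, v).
F^* omega = (16*u^3 + 4*u^2 - 24*u*v^2 + 4*u - 6*v^2) du + (-24*u^2*v + 36*v^3) dv

Using F^*(f dg) = (f ∘ F) d(g ∘ F), substitute each coordinate x_i by F_i(u, v) in f_i, and replace dx_i by d F_i = (∂F_i/∂u) du + (∂F_i/∂v) dv.
  For the x component: f_1(F) = 2*u^2 + 2*u - 3*v^2; d F_1 = (2) du + (0) dv
  For the y component: f_2(F) = -4*u^2 + 6*v^2; d F_2 = (-4*u) du + (6*v) dv
Combining and collecting du, dv coefficients:
  coeff of du: 16*u^3 + 4*u^2 - 24*u*v^2 + 4*u - 6*v^2
  coeff of dv: -24*u^2*v + 36*v^3
F^* omega = (16*u^3 + 4*u^2 - 24*u*v^2 + 4*u - 6*v^2) du + (-24*u^2*v + 36*v^3) dv.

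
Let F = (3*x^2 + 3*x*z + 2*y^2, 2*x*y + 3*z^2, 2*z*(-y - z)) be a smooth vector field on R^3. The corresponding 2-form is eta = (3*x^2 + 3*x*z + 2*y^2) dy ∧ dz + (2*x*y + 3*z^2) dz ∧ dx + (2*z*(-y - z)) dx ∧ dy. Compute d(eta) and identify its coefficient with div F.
d(eta) = (8*x - 2*y - z) dx ∧ dy ∧ dz; div F = 8*x - 2*y - z

For a 2-form in R^3 of the form above, applying d gives a 3-form with coefficient ∂P/∂x + ∂Q/∂y + ∂R/∂z:
  ∂P/∂x = 6*x + 3*z
  ∂Q/∂y = 2*x
  ∂R/∂z = -2*y - 4*z
Sum = 8*x - 2*y - z, which is exactly div F.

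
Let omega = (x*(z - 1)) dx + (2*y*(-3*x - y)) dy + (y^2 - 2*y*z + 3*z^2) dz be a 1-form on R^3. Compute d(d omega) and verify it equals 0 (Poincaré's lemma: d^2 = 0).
d(d omega) = 0

Step 1: d omega = sum_{i<j} (∂f_j/∂x_i - ∂f_i/∂x_j) dx_i ∧ dx_j:
  coeff of dx ∧ dy: -6*y
  coeff of dx ∧ dz: -x
  coeff of dy ∧ dz: 2*y - 2*z
Step 2: Apply d again to each 2-form coefficient. The only possible 3-form in R^3 is dx ∧ dy ∧ dz, with coefficient
  ∂(coeff of dy∧dz)/∂x - ∂(coeff of dx∧dz)/∂y + ∂(coeff of dx∧dy)/∂z
  = ∂/∂x (2*y - 2*z) - ∂/∂y (-x) + ∂/∂z (-6*y).
Each of these terms simplifies to sums of mixed partials that cancel in pairs. The result is 0 (by equality of mixed partials for smooth functions — Schwarz / Clairaut).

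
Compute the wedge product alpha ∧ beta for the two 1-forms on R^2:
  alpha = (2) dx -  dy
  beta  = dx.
alpha ∧ beta = (1) dx ∧ dy

Distribute the wedge, using dx_i ∧ dx_j = -dx_j ∧ dx_i and dx_i ∧ dx_i = 0. For each pair (i, j) with i < j, the coefficient of dx_i ∧ dx_j in alpha ∧ beta is (alpha_i * beta_j - alpha_j * beta_i). Collecting: alpha ∧ beta = (1) dx ∧ dy.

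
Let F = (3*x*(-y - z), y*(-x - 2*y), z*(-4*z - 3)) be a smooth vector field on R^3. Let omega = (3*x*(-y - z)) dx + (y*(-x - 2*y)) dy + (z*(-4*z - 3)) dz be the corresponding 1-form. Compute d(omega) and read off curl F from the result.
d(omega) = (0) dy ∧ dz + (-3*x) dz ∧ dx + (3*x - y) dx ∧ dy; curl F = (0, -3*x, 3*x - y)

d omega = sum_{i<j} (∂f_j/∂x_i - ∂f_i/∂x_j) dx_i ∧ dx_j. Under the identification (dy ∧ dz, dz ∧ dx, dx ∧ dy) ↔ (e_x, e_y, e_z), the coefficients are exactly the components of curl F. Compute:
  ∂R/∂y - ∂Q/∂z = (0) - (0) = 0
  ∂P/∂z - ∂R/∂x = (-3*x) - (0) = -3*x
  ∂Q/∂x - ∂P/∂y = (-y) - (-3*x) = 3*x - y.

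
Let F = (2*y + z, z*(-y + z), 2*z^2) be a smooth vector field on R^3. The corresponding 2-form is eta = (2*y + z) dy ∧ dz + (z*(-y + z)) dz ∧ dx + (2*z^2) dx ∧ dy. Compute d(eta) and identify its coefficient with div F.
d(eta) = (3*z) dx ∧ dy ∧ dz; div F = 3*z

For a 2-form in R^3 of the form above, applying d gives a 3-form with coefficient ∂P/∂x + ∂Q/∂y + ∂R/∂z:
  ∂P/∂x = 0
  ∂Q/∂y = -z
  ∂R/∂z = 4*z
Sum = 3*z, which is exactly div F.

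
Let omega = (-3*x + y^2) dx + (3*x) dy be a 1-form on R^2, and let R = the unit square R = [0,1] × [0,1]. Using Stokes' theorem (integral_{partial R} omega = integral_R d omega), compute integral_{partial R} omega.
integral_(partial R) omega = 2

Stokes: integral_partial_R omega = integral_R d omega with d omega = (∂Q/∂x - ∂P/∂y) dx ∧ dy.
  ∂Q/∂x = 3
  ∂P/∂y = 2*y
  integrand = ∂Q/∂x - ∂P/∂y = 3 - 2*y.
Integrating over R: integral_0^1 integral_0^1 (3 - 2*y) dx dy = 2.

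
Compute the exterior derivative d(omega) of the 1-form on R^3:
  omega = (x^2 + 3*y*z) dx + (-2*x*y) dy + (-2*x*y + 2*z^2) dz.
d(omega) = (-2*y - 3*z) dx ∧ dy + (-5*y) dx ∧ dz + (-2*x) dy ∧ dz

For a 1-form omega = sum_i f_i dx_i, the exterior derivative is
  d(omega) = sum_{i < j} (∂f_j/∂x_i - ∂f_i/∂x_j) dx_i ∧ dx_j.
  coefficient of dx ∧ dy: ∂f_2/∂x - ∂f_1/∂y = ∂(-2*x*y)/∂x - ∂(x^2 + 3*y*z)/∂y = -2*y - 3*z
  coefficient of dx ∧ dz: ∂f_3/∂x - ∂f_1/∂z = ∂(-2*x*y + 2*z^2)/∂x - ∂(x^2 + 3*y*z)/∂z = -5*y
  coefficient of dy ∧ dz: ∂f_3/∂y - ∂f_2/∂z = ∂(-2*x*y + 2*z^2)/∂y - ∂(-2*x*y)/∂z = -2*x
Assembling: d(omega) = (-2*y - 3*z) dx ∧ dy + (-5*y) dx ∧ dz + (-2*x) dy ∧ dz.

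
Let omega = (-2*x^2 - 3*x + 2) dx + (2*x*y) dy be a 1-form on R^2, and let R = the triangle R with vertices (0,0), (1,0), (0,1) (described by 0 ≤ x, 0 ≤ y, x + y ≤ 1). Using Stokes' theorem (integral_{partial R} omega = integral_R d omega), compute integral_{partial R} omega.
integral_(partial R) omega = 1/3

Stokes: integral_partial_R omega = integral_R d omega with d omega = (∂Q/∂x - ∂P/∂y) dx ∧ dy.
  ∂Q/∂x = 2*y
  ∂P/∂y = 0
  integrand = ∂Q/∂x - ∂P/∂y = 2*y.
Integrating over R: integral_0^1 integral_0^{1-x} (2*y) dy dx = 1/3.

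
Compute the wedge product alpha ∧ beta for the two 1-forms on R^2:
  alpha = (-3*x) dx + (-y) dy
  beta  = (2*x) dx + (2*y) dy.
alpha ∧ beta = (-4*x*y) dx ∧ dy

Distribute the wedge, using dx_i ∧ dx_j = -dx_j ∧ dx_i and dx_i ∧ dx_i = 0. For each pair (i, j) with i < j, the coefficient of dx_i ∧ dx_j in alpha ∧ beta is (alpha_i * beta_j - alpha_j * beta_i). Collecting: alpha ∧ beta = (-4*x*y) dx ∧ dy.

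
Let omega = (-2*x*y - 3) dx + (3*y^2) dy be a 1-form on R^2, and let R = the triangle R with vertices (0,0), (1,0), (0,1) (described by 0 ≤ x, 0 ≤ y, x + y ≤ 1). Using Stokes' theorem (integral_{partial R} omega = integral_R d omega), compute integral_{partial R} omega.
integral_(partial R) omega = 1/3

Stokes: integral_partial_R omega = integral_R d omega with d omega = (∂Q/∂x - ∂P/∂y) dx ∧ dy.
  ∂Q/∂x = 0
  ∂P/∂y = -2*x
  integrand = ∂Q/∂x - ∂P/∂y = 2*x.
Integrating over R: integral_0^1 integral_0^{1-x} (2*x) dy dx = 1/3.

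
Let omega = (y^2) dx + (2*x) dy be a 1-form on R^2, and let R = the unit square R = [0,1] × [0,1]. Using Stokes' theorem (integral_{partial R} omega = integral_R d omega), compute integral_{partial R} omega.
integral_(partial R) omega = 1

Stokes: integral_partial_R omega = integral_R d omega with d omega = (∂Q/∂x - ∂P/∂y) dx ∧ dy.
  ∂Q/∂x = 2
  ∂P/∂y = 2*y
  integrand = ∂Q/∂x - ∂P/∂y = 2 - 2*y.
Integrating over R: integral_0^1 integral_0^1 (2 - 2*y) dx dy = 1.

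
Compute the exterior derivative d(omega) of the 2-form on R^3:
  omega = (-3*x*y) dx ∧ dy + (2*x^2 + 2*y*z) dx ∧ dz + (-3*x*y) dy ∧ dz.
d(omega) = (-3*y - 2*z) dx ∧ dy ∧ dz

For a 2-form omega = sum_{i<j} g_{ij} dx_i ∧ dx_j, the exterior derivative is
  d(omega) = sum_{i<j} d(g_{ij}) ∧ dx_i ∧ dx_j = sum_{i<j, k} (∂g_{ij}/∂x_k) dx_k ∧ dx_i ∧ dx_j.
Expand each term, using dx_k ∧ dx_i ∧ dx_j = sgn(permutation) dx_{(a)} ∧ dx_{(b)} ∧ dx_{(c)} with (a < b < c) sorted:
  d(2*x^2 + 2*y*z) includes (∂/∂y)(2*x^2 + 2*y*z) dy = (2*z) dy, which multiplied by dx ∧ dz gives (-2*z) dx ∧ dy ∧ dz
  d(-3*x*y) includes (∂/∂x)(-3*x*y) dx = (-3*y) dx, which multiplied by dy ∧ dz gives (-3*y) dx ∧ dy ∧ dz
Collecting like 3-forms: d(omega) = (-3*y - 2*z) dx ∧ dy ∧ dz.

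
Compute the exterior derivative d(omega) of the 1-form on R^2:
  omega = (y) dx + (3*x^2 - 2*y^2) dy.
d(omega) = (6*x - 1) dx ∧ dy

For a 1-form omega = sum_i f_i dx_i, the exterior derivative is
  d(omega) = sum_{i < j} (∂f_j/∂x_i - ∂f_i/∂x_j) dx_i ∧ dx_j.
  coefficient of dx ∧ dy: ∂f_2/∂x - ∂f_1/∂y = ∂(3*x^2 - 2*y^2)/∂x - ∂(y)/∂y = 6*x - 1
Assembling: d(omega) = (6*x - 1) dx ∧ dy.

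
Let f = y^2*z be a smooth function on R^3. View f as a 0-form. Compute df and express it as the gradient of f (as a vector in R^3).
df = (0) dx + (2*y*z) dy + (y^2) dz; grad f = (0, 2*y*z, y^2)

For a 0-form f, d f = (∂f/∂x) dx + (∂f/∂y) dy + (∂f/∂z) dz. The components of the vector representation are exactly the entries of grad f in Cartesian coordinates:
  ∂f/∂x = 0
  ∂f/∂y = 2*y*z
  ∂f/∂z = y^2.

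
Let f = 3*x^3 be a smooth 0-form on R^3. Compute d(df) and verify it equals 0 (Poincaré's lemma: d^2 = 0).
d(df) = 0

Step 1: df = sum_i (∂f/∂x_i) dx_i = (9*x^2) dx + (0) dy + (0) dz.
Step 2: Apply d again. Using the 1-form formula, the coefficient of dx ∧ dy in d(df) is ∂^2 f/∂x ∂y - ∂^2 f/∂y ∂x = (0) - (0) = 0 (equality of mixed partials for smooth f).
Similarly for dx ∧ dz and dy ∧ dz — all coefficients vanish. So d(df) = 0.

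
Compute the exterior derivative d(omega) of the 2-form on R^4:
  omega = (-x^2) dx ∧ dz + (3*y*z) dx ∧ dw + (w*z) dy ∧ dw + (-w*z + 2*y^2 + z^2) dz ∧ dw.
d(omega) = (-3*z) dx ∧ dy ∧ dw + (-3*y) dx ∧ dz ∧ dw + (-w + 4*y) dy ∧ dz ∧ dw

For a 2-form omega = sum_{i<j} g_{ij} dx_i ∧ dx_j, the exterior derivative is
  d(omega) = sum_{i<j} d(g_{ij}) ∧ dx_i ∧ dx_j = sum_{i<j, k} (∂g_{ij}/∂x_k) dx_k ∧ dx_i ∧ dx_j.
Expand each term, using dx_k ∧ dx_i ∧ dx_j = sgn(permutation) dx_{(a)} ∧ dx_{(b)} ∧ dx_{(c)} with (a < b < c) sorted:
  d(3*y*z) includes (∂/∂y)(3*y*z) dy = (3*z) dy, which multiplied by dx ∧ dw gives (-3*z) dx ∧ dy ∧ dw
  d(3*y*z) includes (∂/∂z)(3*y*z) dz = (3*y) dz, which multiplied by dx ∧ dw gives (-3*y) dx ∧ dz ∧ dw
  d(w*z) includes (∂/∂z)(w*z) dz = (w) dz, which multiplied by dy ∧ dw gives (-w) dy ∧ dz ∧ dw
  d(-w*z + 2*y^2 + z^2) includes (∂/∂y)(-w*z + 2*y^2 + z^2) dy = (4*y) dy, which multiplied by dz ∧ dw gives (4*y) dy ∧ dz ∧ dw
Collecting like 3-forms: d(omega) = (-3*z) dx ∧ dy ∧ dw + (-3*y) dx ∧ dz ∧ dw + (-w + 4*y) dy ∧ dz ∧ dw.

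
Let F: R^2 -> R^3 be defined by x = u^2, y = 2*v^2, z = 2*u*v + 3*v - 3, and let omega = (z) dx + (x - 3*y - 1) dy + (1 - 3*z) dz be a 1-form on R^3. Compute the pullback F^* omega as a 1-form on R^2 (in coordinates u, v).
F^* omega = (4*u^2*v - 12*u*v^2 + 6*u*v - 6*u - 18*v^2 + 20*v) du + (-8*u^2*v - 36*u*v + 20*u - 24*v^3 - 31*v + 30) dv

Using F^*(f dg) = (f ∘ F) d(g ∘ F), substitute each coordinate x_i by F_i(u, v) in f_i, and replace dx_i by d F_i = (∂F_i/∂u) du + (∂F_i/∂v) dv.
  For the x component: f_1(F) = 2*u*v + 3*v - 3; d F_1 = (2*u) du + (0) dv
  For the y component: f_2(F) = u^2 - 6*v^2 - 1; d F_2 = (0) du + (4*v) dv
  For the z component: f_3(F) = -6*u*v - 9*v + 10; d F_3 = (2*v) du + (2*u + 3) dv
Combining and collecting du, dv coefficients:
  coeff of du: 4*u^2*v - 12*u*v^2 + 6*u*v - 6*u - 18*v^2 + 20*v
  coeff of dv: -8*u^2*v - 36*u*v + 20*u - 24*v^3 - 31*v + 30
F^* omega = (4*u^2*v - 12*u*v^2 + 6*u*v - 6*u - 18*v^2 + 20*v) du + (-8*u^2*v - 36*u*v + 20*u - 24*v^3 - 31*v + 30) dv.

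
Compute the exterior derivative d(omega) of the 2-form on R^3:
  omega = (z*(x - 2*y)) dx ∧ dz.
d(omega) = (2*z) dx ∧ dy ∧ dz

For a 2-form omega = sum_{i<j} g_{ij} dx_i ∧ dx_j, the exterior derivative is
  d(omega) = sum_{i<j} d(g_{ij}) ∧ dx_i ∧ dx_j = sum_{i<j, k} (∂g_{ij}/∂x_k) dx_k ∧ dx_i ∧ dx_j.
Expand each term, using dx_k ∧ dx_i ∧ dx_j = sgn(permutation) dx_{(a)} ∧ dx_{(b)} ∧ dx_{(c)} with (a < b < c) sorted:
  d(z*(x - 2*y)) includes (∂/∂y)(z*(x - 2*y)) dy = (-2*z) dy, which multiplied by dx ∧ dz gives (2*z) dx ∧ dy ∧ dz
Collecting like 3-forms: d(omega) = (2*z) dx ∧ dy ∧ dz.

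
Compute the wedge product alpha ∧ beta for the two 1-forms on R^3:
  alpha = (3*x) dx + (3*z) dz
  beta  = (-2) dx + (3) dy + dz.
alpha ∧ beta = (9*x) dx ∧ dy + (3*x + 6*z) dx ∧ dz + (-9*z) dy ∧ dz

Distribute the wedge, using dx_i ∧ dx_j = -dx_j ∧ dx_i and dx_i ∧ dx_i = 0. For each pair (i, j) with i < j, the coefficient of dx_i ∧ dx_j in alpha ∧ beta is (alpha_i * beta_j - alpha_j * beta_i). Collecting: alpha ∧ beta = (9*x) dx ∧ dy + (3*x + 6*z) dx ∧ dz + (-9*z) dy ∧ dz.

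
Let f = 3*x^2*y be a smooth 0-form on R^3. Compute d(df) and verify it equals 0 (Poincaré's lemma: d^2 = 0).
d(df) = 0

Step 1: df = sum_i (∂f/∂x_i) dx_i = (6*x*y) dx + (3*x^2) dy + (0) dz.
Step 2: Apply d again. Using the 1-form formula, the coefficient of dx ∧ dy in d(df) is ∂^2 f/∂x ∂y - ∂^2 f/∂y ∂x = (6*x) - (6*x) = 0 (equality of mixed partials for smooth f).
Similarly for dx ∧ dz and dy ∧ dz — all coefficients vanish. So d(df) = 0.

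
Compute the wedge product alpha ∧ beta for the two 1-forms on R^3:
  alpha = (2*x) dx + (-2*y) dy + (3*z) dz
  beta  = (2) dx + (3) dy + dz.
alpha ∧ beta = (6*x + 4*y) dx ∧ dy + (2*x - 6*z) dx ∧ dz + (-2*y - 9*z) dy ∧ dz

Distribute the wedge, using dx_i ∧ dx_j = -dx_j ∧ dx_i and dx_i ∧ dx_i = 0. For each pair (i, j) with i < j, the coefficient of dx_i ∧ dx_j in alpha ∧ beta is (alpha_i * beta_j - alpha_j * beta_i). Collecting: alpha ∧ beta = (6*x + 4*y) dx ∧ dy + (2*x - 6*z) dx ∧ dz + (-2*y - 9*z) dy ∧ dz.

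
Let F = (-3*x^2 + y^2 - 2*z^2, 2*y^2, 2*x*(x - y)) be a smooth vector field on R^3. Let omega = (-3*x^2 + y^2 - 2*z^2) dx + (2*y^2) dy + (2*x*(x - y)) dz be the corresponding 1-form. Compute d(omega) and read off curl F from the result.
d(omega) = (-2*x) dy ∧ dz + (-4*x + 2*y - 4*z) dz ∧ dx + (-2*y) dx ∧ dy; curl F = (-2*x, -4*x + 2*y - 4*z, -2*y)

d omega = sum_{i<j} (∂f_j/∂x_i - ∂f_i/∂x_j) dx_i ∧ dx_j. Under the identification (dy ∧ dz, dz ∧ dx, dx ∧ dy) ↔ (e_x, e_y, e_z), the coefficients are exactly the components of curl F. Compute:
  ∂R/∂y - ∂Q/∂z = (-2*x) - (0) = -2*x
  ∂P/∂z - ∂R/∂x = (-4*z) - (4*x - 2*y) = -4*x + 2*y - 4*z
  ∂Q/∂x - ∂P/∂y = (0) - (2*y) = -2*y.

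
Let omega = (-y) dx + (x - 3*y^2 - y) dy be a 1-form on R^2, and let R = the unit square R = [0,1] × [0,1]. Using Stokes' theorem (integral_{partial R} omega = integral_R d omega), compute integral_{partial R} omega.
integral_(partial R) omega = 2

Stokes: integral_partial_R omega = integral_R d omega with d omega = (∂Q/∂x - ∂P/∂y) dx ∧ dy.
  ∂Q/∂x = 1
  ∂P/∂y = -1
  integrand = ∂Q/∂x - ∂P/∂y = 2.
Integrating over R: integral_0^1 integral_0^1 (2) dx dy = 2.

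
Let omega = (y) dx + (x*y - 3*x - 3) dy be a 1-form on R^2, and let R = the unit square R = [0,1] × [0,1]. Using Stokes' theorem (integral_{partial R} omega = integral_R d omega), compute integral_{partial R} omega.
integral_(partial R) omega = -7/2

Stokes: integral_partial_R omega = integral_R d omega with d omega = (∂Q/∂x - ∂P/∂y) dx ∧ dy.
  ∂Q/∂x = y - 3
  ∂P/∂y = 1
  integrand = ∂Q/∂x - ∂P/∂y = y - 4.
Integrating over R: integral_0^1 integral_0^1 (y - 4) dx dy = -7/2.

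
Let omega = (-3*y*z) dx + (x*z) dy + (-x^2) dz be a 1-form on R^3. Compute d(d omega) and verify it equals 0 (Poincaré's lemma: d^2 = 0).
d(d omega) = 0

Step 1: d omega = sum_{i<j} (∂f_j/∂x_i - ∂f_i/∂x_j) dx_i ∧ dx_j:
  coeff of dx ∧ dy: 4*z
  coeff of dx ∧ dz: -2*x + 3*y
  coeff of dy ∧ dz: -x
Step 2: Apply d again to each 2-form coefficient. The only possible 3-form in R^3 is dx ∧ dy ∧ dz, with coefficient
  ∂(coeff of dy∧dz)/∂x - ∂(coeff of dx∧dz)/∂y + ∂(coeff of dx∧dy)/∂z
  = ∂/∂x (-x) - ∂/∂y (-2*x + 3*y) + ∂/∂z (4*z).
Each of these terms simplifies to sums of mixed partials that cancel in pairs. The result is 0 (by equality of mixed partials for smooth functions — Schwarz / Clairaut).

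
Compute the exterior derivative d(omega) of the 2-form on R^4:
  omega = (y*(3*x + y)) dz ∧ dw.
d(omega) = (3*y) dx ∧ dz ∧ dw + (3*x + 2*y) dy ∧ dz ∧ dw

For a 2-form omega = sum_{i<j} g_{ij} dx_i ∧ dx_j, the exterior derivative is
  d(omega) = sum_{i<j} d(g_{ij}) ∧ dx_i ∧ dx_j = sum_{i<j, k} (∂g_{ij}/∂x_k) dx_k ∧ dx_i ∧ dx_j.
Expand each term, using dx_k ∧ dx_i ∧ dx_j = sgn(permutation) dx_{(a)} ∧ dx_{(b)} ∧ dx_{(c)} with (a < b < c) sorted:
  d(y*(3*x + y)) includes (∂/∂x)(y*(3*x + y)) dx = (3*y) dx, which multiplied by dz ∧ dw gives (3*y) dx ∧ dz ∧ dw
  d(y*(3*x + y)) includes (∂/∂y)(y*(3*x + y)) dy = (3*x + 2*y) dy, which multiplied by dz ∧ dw gives (3*x + 2*y) dy ∧ dz ∧ dw
Collecting like 3-forms: d(omega) = (3*y) dx ∧ dz ∧ dw + (3*x + 2*y) dy ∧ dz ∧ dw.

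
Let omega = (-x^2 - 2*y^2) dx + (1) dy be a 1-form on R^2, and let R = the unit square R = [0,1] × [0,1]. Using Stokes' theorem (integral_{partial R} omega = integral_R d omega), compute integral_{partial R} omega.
integral_(partial R) omega = 2

Stokes: integral_partial_R omega = integral_R d omega with d omega = (∂Q/∂x - ∂P/∂y) dx ∧ dy.
  ∂Q/∂x = 0
  ∂P/∂y = -4*y
  integrand = ∂Q/∂x - ∂P/∂y = 4*y.
Integrating over R: integral_0^1 integral_0^1 (4*y) dx dy = 2.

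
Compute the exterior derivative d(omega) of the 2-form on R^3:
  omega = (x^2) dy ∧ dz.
d(omega) = (2*x) dx ∧ dy ∧ dz

For a 2-form omega = sum_{i<j} g_{ij} dx_i ∧ dx_j, the exterior derivative is
  d(omega) = sum_{i<j} d(g_{ij}) ∧ dx_i ∧ dx_j = sum_{i<j, k} (∂g_{ij}/∂x_k) dx_k ∧ dx_i ∧ dx_j.
Expand each term, using dx_k ∧ dx_i ∧ dx_j = sgn(permutation) dx_{(a)} ∧ dx_{(b)} ∧ dx_{(c)} with (a < b < c) sorted:
  d(x^2) includes (∂/∂x)(x^2) dx = (2*x) dx, which multiplied by dy ∧ dz gives (2*x) dx ∧ dy ∧ dz
Collecting like 3-forms: d(omega) = (2*x) dx ∧ dy ∧ dz.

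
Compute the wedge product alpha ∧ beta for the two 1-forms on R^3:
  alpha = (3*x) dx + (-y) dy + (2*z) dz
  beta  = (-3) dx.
alpha ∧ beta = (-3*y) dx ∧ dy + (6*z) dx ∧ dz

Distribute the wedge, using dx_i ∧ dx_j = -dx_j ∧ dx_i and dx_i ∧ dx_i = 0. For each pair (i, j) with i < j, the coefficient of dx_i ∧ dx_j in alpha ∧ beta is (alpha_i * beta_j - alpha_j * beta_i). Collecting: alpha ∧ beta = (-3*y) dx ∧ dy + (6*z) dx ∧ dz.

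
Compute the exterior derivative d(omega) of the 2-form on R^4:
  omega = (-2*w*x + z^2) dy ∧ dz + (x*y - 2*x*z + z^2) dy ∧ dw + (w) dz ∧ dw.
d(omega) = (-2*w) dx ∧ dy ∧ dz + (-2*z) dy ∧ dz ∧ dw + (y - 2*z) dx ∧ dy ∧ dw

For a 2-form omega = sum_{i<j} g_{ij} dx_i ∧ dx_j, the exterior derivative is
  d(omega) = sum_{i<j} d(g_{ij}) ∧ dx_i ∧ dx_j = sum_{i<j, k} (∂g_{ij}/∂x_k) dx_k ∧ dx_i ∧ dx_j.
Expand each term, using dx_k ∧ dx_i ∧ dx_j = sgn(permutation) dx_{(a)} ∧ dx_{(b)} ∧ dx_{(c)} with (a < b < c) sorted:
  d(-2*w*x + z^2) includes (∂/∂x)(-2*w*x + z^2) dx = (-2*w) dx, which multiplied by dy ∧ dz gives (-2*w) dx ∧ dy ∧ dz
  d(-2*w*x + z^2) includes (∂/∂w)(-2*w*x + z^2) dw = (-2*x) dw, which multiplied by dy ∧ dz gives (-2*x) dy ∧ dz ∧ dw
  d(x*y - 2*x*z + z^2) includes (∂/∂x)(x*y - 2*x*z + z^2) dx = (y - 2*z) dx, which multiplied by dy ∧ dw gives (y - 2*z) dx ∧ dy ∧ dw
  d(x*y - 2*x*z + z^2) includes (∂/∂z)(x*y - 2*x*z + z^2) dz = (-2*x + 2*z) dz, which multiplied by dy ∧ dw gives (2*x - 2*z) dy ∧ dz ∧ dw
Collecting like 3-forms: d(omega) = (-2*w) dx ∧ dy ∧ dz + (-2*z) dy ∧ dz ∧ dw + (y - 2*z) dx ∧ dy ∧ dw.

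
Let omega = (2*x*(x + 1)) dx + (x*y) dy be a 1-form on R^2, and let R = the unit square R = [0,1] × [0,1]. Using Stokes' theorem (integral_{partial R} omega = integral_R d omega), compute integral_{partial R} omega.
integral_(partial R) omega = 1/2

Stokes: integral_partial_R omega = integral_R d omega with d omega = (∂Q/∂x - ∂P/∂y) dx ∧ dy.
  ∂Q/∂x = y
  ∂P/∂y = 0
  integrand = ∂Q/∂x - ∂P/∂y = y.
Integrating over R: integral_0^1 integral_0^1 (y) dx dy = 1/2.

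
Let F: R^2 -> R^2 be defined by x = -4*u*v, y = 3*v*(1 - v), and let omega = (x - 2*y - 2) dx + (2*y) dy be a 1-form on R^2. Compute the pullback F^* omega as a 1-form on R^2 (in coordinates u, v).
F^* omega = (8*v*(2*u*v - 3*v^2 + 3*v + 1)) du + (16*u^2*v - 24*u*v^2 + 24*u*v + 8*u + 36*v^3 - 54*v^2 + 18*v) dv

Using F^*(f dg) = (f ∘ F) d(g ∘ F), substitute each coordinate x_i by F_i(u, v) in f_i, and replace dx_i by d F_i = (∂F_i/∂u) du + (∂F_i/∂v) dv.
  For the x component: f_1(F) = -4*u*v + 6*v^2 - 6*v - 2; d F_1 = (-4*v) du + (-4*u) dv
  For the y component: f_2(F) = 6*v*(1 - v); d F_2 = (0) du + (3 - 6*v) dv
Combining and collecting du, dv coefficients:
  coeff of du: 8*v*(2*u*v - 3*v^2 + 3*v + 1)
  coeff of dv: 16*u^2*v - 24*u*v^2 + 24*u*v + 8*u + 36*v^3 - 54*v^2 + 18*v
F^* omega = (8*v*(2*u*v - 3*v^2 + 3*v + 1)) du + (16*u^2*v - 24*u*v^2 + 24*u*v + 8*u + 36*v^3 - 54*v^2 + 18*v) dv.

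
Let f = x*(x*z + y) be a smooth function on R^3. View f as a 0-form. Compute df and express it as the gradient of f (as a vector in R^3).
df = (2*x*z + y) dx + (x) dy + (x^2) dz; grad f = (2*x*z + y, x, x^2)

For a 0-form f, d f = (∂f/∂x) dx + (∂f/∂y) dy + (∂f/∂z) dz. The components of the vector representation are exactly the entries of grad f in Cartesian coordinates:
  ∂f/∂x = 2*x*z + y
  ∂f/∂y = x
  ∂f/∂z = x^2.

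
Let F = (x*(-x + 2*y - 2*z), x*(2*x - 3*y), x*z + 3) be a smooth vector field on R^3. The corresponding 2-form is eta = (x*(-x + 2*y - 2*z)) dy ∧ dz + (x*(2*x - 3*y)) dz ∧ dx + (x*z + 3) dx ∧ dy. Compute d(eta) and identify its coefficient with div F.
d(eta) = (-4*x + 2*y - 2*z) dx ∧ dy ∧ dz; div F = -4*x + 2*y - 2*z

For a 2-form in R^3 of the form above, applying d gives a 3-form with coefficient ∂P/∂x + ∂Q/∂y + ∂R/∂z:
  ∂P/∂x = -2*x + 2*y - 2*z
  ∂Q/∂y = -3*x
  ∂R/∂z = x
Sum = -4*x + 2*y - 2*z, which is exactly div F.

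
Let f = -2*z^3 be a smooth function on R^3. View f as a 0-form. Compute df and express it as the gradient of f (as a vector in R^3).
df = (0) dx + (0) dy + (-6*z^2) dz; grad f = (0, 0, -6*z^2)

For a 0-form f, d f = (∂f/∂x) dx + (∂f/∂y) dy + (∂f/∂z) dz. The components of the vector representation are exactly the entries of grad f in Cartesian coordinates:
  ∂f/∂x = 0
  ∂f/∂y = 0
  ∂f/∂z = -6*z^2.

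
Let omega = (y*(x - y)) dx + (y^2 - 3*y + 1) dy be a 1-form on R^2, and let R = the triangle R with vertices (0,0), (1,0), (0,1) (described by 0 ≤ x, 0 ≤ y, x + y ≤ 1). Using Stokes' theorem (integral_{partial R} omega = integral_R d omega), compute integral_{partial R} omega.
integral_(partial R) omega = 1/6

Stokes: integral_partial_R omega = integral_R d omega with d omega = (∂Q/∂x - ∂P/∂y) dx ∧ dy.
  ∂Q/∂x = 0
  ∂P/∂y = x - 2*y
  integrand = ∂Q/∂x - ∂P/∂y = -x + 2*y.
Integrating over R: integral_0^1 integral_0^{1-x} (-x + 2*y) dy dx = 1/6.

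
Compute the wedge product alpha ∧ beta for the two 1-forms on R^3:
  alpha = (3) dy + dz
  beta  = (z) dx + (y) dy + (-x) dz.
alpha ∧ beta = (-3*z) dx ∧ dy + (-3*x - y) dy ∧ dz + (-z) dx ∧ dz

Distribute the wedge, using dx_i ∧ dx_j = -dx_j ∧ dx_i and dx_i ∧ dx_i = 0. For each pair (i, j) with i < j, the coefficient of dx_i ∧ dx_j in alpha ∧ beta is (alpha_i * beta_j - alpha_j * beta_i). Collecting: alpha ∧ beta = (-3*z) dx ∧ dy + (-3*x - y) dy ∧ dz + (-z) dx ∧ dz.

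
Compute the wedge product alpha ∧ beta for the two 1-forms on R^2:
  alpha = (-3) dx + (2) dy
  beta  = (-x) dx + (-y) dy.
alpha ∧ beta = (2*x + 3*y) dx ∧ dy

Distribute the wedge, using dx_i ∧ dx_j = -dx_j ∧ dx_i and dx_i ∧ dx_i = 0. For each pair (i, j) with i < j, the coefficient of dx_i ∧ dx_j in alpha ∧ beta is (alpha_i * beta_j - alpha_j * beta_i). Collecting: alpha ∧ beta = (2*x + 3*y) dx ∧ dy.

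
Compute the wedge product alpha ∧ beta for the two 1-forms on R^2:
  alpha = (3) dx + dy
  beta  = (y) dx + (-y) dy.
alpha ∧ beta = (-4*y) dx ∧ dy

Distribute the wedge, using dx_i ∧ dx_j = -dx_j ∧ dx_i and dx_i ∧ dx_i = 0. For each pair (i, j) with i < j, the coefficient of dx_i ∧ dx_j in alpha ∧ beta is (alpha_i * beta_j - alpha_j * beta_i). Collecting: alpha ∧ beta = (-4*y) dx ∧ dy.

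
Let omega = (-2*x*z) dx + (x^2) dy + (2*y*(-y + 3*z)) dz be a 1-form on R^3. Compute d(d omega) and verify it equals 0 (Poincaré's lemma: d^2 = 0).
d(d omega) = 0

Step 1: d omega = sum_{i<j} (∂f_j/∂x_i - ∂f_i/∂x_j) dx_i ∧ dx_j:
  coeff of dx ∧ dy: 2*x
  coeff of dx ∧ dz: 2*x
  coeff of dy ∧ dz: -4*y + 6*z
Step 2: Apply d again to each 2-form coefficient. The only possible 3-form in R^3 is dx ∧ dy ∧ dz, with coefficient
  ∂(coeff of dy∧dz)/∂x - ∂(coeff of dx∧dz)/∂y + ∂(coeff of dx∧dy)/∂z
  = ∂/∂x (-4*y + 6*z) - ∂/∂y (2*x) + ∂/∂z (2*x).
Each of these terms simplifies to sums of mixed partials that cancel in pairs. The result is 0 (by equality of mixed partials for smooth functions — Schwarz / Clairaut).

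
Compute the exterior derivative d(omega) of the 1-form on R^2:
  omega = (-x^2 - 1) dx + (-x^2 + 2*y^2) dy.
d(omega) = (-2*x) dx ∧ dy

For a 1-form omega = sum_i f_i dx_i, the exterior derivative is
  d(omega) = sum_{i < j} (∂f_j/∂x_i - ∂f_i/∂x_j) dx_i ∧ dx_j.
  coefficient of dx ∧ dy: ∂f_2/∂x - ∂f_1/∂y = ∂(-x^2 + 2*y^2)/∂x - ∂(-x^2 - 1)/∂y = -2*x
Assembling: d(omega) = (-2*x) dx ∧ dy.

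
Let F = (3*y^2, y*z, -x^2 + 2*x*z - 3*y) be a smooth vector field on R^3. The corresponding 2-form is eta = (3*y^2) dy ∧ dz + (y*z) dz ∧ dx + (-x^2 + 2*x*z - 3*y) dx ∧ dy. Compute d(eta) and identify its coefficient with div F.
d(eta) = (2*x + z) dx ∧ dy ∧ dz; div F = 2*x + z

For a 2-form in R^3 of the form above, applying d gives a 3-form with coefficient ∂P/∂x + ∂Q/∂y + ∂R/∂z:
  ∂P/∂x = 0
  ∂Q/∂y = z
  ∂R/∂z = 2*x
Sum = 2*x + z, which is exactly div F.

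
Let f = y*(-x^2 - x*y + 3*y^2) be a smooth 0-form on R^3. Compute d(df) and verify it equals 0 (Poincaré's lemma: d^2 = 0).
d(df) = 0

Step 1: df = sum_i (∂f/∂x_i) dx_i = (y*(-2*x - y)) dx + (-x^2 - 2*x*y + 9*y^2) dy + (0) dz.
Step 2: Apply d again. Using the 1-form formula, the coefficient of dx ∧ dy in d(df) is ∂^2 f/∂x ∂y - ∂^2 f/∂y ∂x = (-2*x - 2*y) - (-2*x - 2*y) = 0 (equality of mixed partials for smooth f).
Similarly for dx ∧ dz and dy ∧ dz — all coefficients vanish. So d(df) = 0.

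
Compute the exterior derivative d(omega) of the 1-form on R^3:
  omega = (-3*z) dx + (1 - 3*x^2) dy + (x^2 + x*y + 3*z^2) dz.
d(omega) = (-6*x) dx ∧ dy + (2*x + y + 3) dx ∧ dz + (x) dy ∧ dz

For a 1-form omega = sum_i f_i dx_i, the exterior derivative is
  d(omega) = sum_{i < j} (∂f_j/∂x_i - ∂f_i/∂x_j) dx_i ∧ dx_j.
  coefficient of dx ∧ dy: ∂f_2/∂x - ∂f_1/∂y = ∂(1 - 3*x^2)/∂x - ∂(-3*z)/∂y = -6*x
  coefficient of dx ∧ dz: ∂f_3/∂x - ∂f_1/∂z = ∂(x^2 + x*y + 3*z^2)/∂x - ∂(-3*z)/∂z = 2*x + y + 3
  coefficient of dy ∧ dz: ∂f_3/∂y - ∂f_2/∂z = ∂(x^2 + x*y + 3*z^2)/∂y - ∂(1 - 3*x^2)/∂z = x
Assembling: d(omega) = (-6*x) dx ∧ dy + (2*x + y + 3) dx ∧ dz + (x) dy ∧ dz.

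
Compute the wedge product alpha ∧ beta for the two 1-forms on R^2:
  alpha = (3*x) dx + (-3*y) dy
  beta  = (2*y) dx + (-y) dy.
alpha ∧ beta = (3*y*(-x + 2*y)) dx ∧ dy

Distribute the wedge, using dx_i ∧ dx_j = -dx_j ∧ dx_i and dx_i ∧ dx_i = 0. For each pair (i, j) with i < j, the coefficient of dx_i ∧ dx_j in alpha ∧ beta is (alpha_i * beta_j - alpha_j * beta_i). Collecting: alpha ∧ beta = (3*y*(-x + 2*y)) dx ∧ dy.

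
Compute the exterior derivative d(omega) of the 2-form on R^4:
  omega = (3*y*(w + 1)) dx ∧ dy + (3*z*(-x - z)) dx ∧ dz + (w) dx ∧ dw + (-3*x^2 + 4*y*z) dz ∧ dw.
d(omega) = (3*y) dx ∧ dy ∧ dw + (-6*x) dx ∧ dz ∧ dw + (4*z) dy ∧ dz ∧ dw

For a 2-form omega = sum_{i<j} g_{ij} dx_i ∧ dx_j, the exterior derivative is
  d(omega) = sum_{i<j} d(g_{ij}) ∧ dx_i ∧ dx_j = sum_{i<j, k} (∂g_{ij}/∂x_k) dx_k ∧ dx_i ∧ dx_j.
Expand each term, using dx_k ∧ dx_i ∧ dx_j = sgn(permutation) dx_{(a)} ∧ dx_{(b)} ∧ dx_{(c)} with (a < b < c) sorted:
  d(3*y*(w + 1)) includes (∂/∂w)(3*y*(w + 1)) dw = (3*y) dw, which multiplied by dx ∧ dy gives (3*y) dx ∧ dy ∧ dw
  d(-3*x^2 + 4*y*z) includes (∂/∂x)(-3*x^2 + 4*y*z) dx = (-6*x) dx, which multiplied by dz ∧ dw gives (-6*x) dx ∧ dz ∧ dw
  d(-3*x^2 + 4*y*z) includes (∂/∂y)(-3*x^2 + 4*y*z) dy = (4*z) dy, which multiplied by dz ∧ dw gives (4*z) dy ∧ dz ∧ dw
Collecting like 3-forms: d(omega) = (3*y) dx ∧ dy ∧ dw + (-6*x) dx ∧ dz ∧ dw + (4*z) dy ∧ dz ∧ dw.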